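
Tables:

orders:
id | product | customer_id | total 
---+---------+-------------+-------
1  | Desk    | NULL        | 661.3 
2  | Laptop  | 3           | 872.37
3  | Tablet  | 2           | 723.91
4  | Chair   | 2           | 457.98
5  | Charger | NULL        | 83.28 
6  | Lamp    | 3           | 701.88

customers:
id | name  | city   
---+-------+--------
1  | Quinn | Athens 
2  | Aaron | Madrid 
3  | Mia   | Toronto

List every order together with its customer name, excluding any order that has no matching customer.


INNER JOIN keeps only orders rows whose customer_id matches an id in customers. Walk through each order:
  - order 1 (Desk): customer_id=NULL, no match -> dropped
  - order 2 (Laptop): customer_id=3 -> matches Mia
  - order 3 (Tablet): customer_id=2 -> matches Aaron
  - order 4 (Chair): customer_id=2 -> matches Aaron
  - order 5 (Charger): customer_id=NULL, no match -> dropped
  - order 6 (Lamp): customer_id=3 -> matches Mia
So 2 of 6 rows are dropped.

SQL:
SELECT a.product, b.name AS customer
FROM orders a
INNER JOIN customers b ON a.customer_id = b.id

Result:
product | customer
--------+---------
Laptop  | Mia     
Tablet  | Aaron   
Chair   | Aaron   
Lamp    | Mia     


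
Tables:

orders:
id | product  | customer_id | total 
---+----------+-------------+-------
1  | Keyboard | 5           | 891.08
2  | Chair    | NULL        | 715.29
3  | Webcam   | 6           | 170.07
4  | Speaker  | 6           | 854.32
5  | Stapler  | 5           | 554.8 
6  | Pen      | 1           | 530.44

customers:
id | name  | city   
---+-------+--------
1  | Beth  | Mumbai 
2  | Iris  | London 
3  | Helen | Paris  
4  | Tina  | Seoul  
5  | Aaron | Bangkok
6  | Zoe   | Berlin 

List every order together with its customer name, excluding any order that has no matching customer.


INNER JOIN keeps only orders rows whose customer_id matches an id in customers. Walk through each order:
  - order 1 (Keyboard): customer_id=5 -> matches Aaron
  - order 2 (Chair): customer_id=NULL, no match -> dropped
  - order 3 (Webcam): customer_id=6 -> matches Zoe
  - order 4 (Speaker): customer_id=6 -> matches Zoe
  - order 5 (Stapler): customer_id=5 -> matches Aaron
  - order 6 (Pen): customer_id=1 -> matches Beth
So 1 of 6 rows is dropped.

SQL:
SELECT a.product, b.name AS customer
FROM orders a
INNER JOIN customers b ON a.customer_id = b.id

Result:
product  | customer
---------+---------
Keyboard | Aaron   
Webcam   | Zoe     
Speaker  | Zoe     
Stapler  | Aaron   
Pen      | Beth    


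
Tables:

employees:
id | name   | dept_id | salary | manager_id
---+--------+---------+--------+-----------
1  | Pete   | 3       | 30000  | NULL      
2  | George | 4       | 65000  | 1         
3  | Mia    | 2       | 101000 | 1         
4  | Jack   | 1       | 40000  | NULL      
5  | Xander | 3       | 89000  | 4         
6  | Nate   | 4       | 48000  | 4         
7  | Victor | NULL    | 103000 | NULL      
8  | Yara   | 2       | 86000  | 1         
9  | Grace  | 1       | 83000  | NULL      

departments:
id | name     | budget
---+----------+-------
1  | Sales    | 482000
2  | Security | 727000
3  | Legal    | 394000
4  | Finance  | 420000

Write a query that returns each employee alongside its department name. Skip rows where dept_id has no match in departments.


INNER JOIN keeps only employees rows whose dept_id matches an id in departments. Walk through each employee:
  - employee 1 (Pete): dept_id=3 -> matches Legal
  - employee 2 (George): dept_id=4 -> matches Finance
  - employee 3 (Mia): dept_id=2 -> matches Security
  - employee 4 (Jack): dept_id=1 -> matches Sales
  - employee 5 (Xander): dept_id=3 -> matches Legal
  - employee 6 (Nate): dept_id=4 -> matches Finance
  - employee 7 (Victor): dept_id=NULL, no match -> dropped
  - employee 8 (Yara): dept_id=2 -> matches Security
  - employee 9 (Grace): dept_id=1 -> matches Sales
So 1 of 9 rows is dropped.

SQL:
SELECT a.name, b.name AS department
FROM employees a
INNER JOIN departments b ON a.dept_id = b.id

Result:
name   | department
-------+-----------
Pete   | Legal     
George | Finance   
Mia    | Security  
Jack   | Sales     
Xander | Legal     
Nate   | Finance   
Yara   | Security  
Grace  | Sales     


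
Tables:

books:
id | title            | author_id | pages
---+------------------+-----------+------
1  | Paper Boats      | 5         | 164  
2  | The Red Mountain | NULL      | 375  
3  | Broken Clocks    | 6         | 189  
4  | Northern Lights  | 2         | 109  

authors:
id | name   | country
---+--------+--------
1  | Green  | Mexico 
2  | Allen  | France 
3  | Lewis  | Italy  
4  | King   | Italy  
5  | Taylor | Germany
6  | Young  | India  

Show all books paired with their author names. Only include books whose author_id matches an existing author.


INNER JOIN keeps only books rows whose author_id matches an id in authors. Walk through each book:
  - book 1 (Paper Boats): author_id=5 -> matches Taylor
  - book 2 (The Red Mountain): author_id=NULL, no match -> dropped
  - book 3 (Broken Clocks): author_id=6 -> matches Young
  - book 4 (Northern Lights): author_id=2 -> matches Allen
So 1 of 4 rows is dropped.

SQL:
SELECT a.title, b.name AS author
FROM books a
INNER JOIN authors b ON a.author_id = b.id

Result:
title           | author
----------------+-------
Paper Boats     | Taylor
Broken Clocks   | Young 
Northern Lights | Allen 


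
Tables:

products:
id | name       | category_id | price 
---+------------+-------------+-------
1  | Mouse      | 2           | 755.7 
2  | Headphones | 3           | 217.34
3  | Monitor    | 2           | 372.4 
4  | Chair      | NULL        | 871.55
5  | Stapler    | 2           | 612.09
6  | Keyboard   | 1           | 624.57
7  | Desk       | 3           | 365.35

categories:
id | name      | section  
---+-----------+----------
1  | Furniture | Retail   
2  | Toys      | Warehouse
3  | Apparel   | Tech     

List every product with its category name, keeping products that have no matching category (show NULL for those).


LEFT JOIN keeps every row from products (the left table); where category_id has no match in categories, the category columns become NULL. Walk through each product:
  - product 1 (Mouse): category_id=2 -> matches Toys
  - product 2 (Headphones): category_id=3 -> matches Apparel
  - product 3 (Monitor): category_id=2 -> matches Toys
  - product 4 (Chair): category_id=NULL, no match -> kept with NULL
  - product 5 (Stapler): category_id=2 -> matches Toys
  - product 6 (Keyboard): category_id=1 -> matches Furniture
  - product 7 (Desk): category_id=3 -> matches Apparel
All 7 rows appear; 1 has NULL category.

SQL:
SELECT a.name, b.name AS category
FROM products a
LEFT JOIN categories b ON a.category_id = b.id

Result:
name       | category 
-----------+----------
Mouse      | Toys     
Headphones | Apparel  
Monitor    | Toys     
Chair      | NULL     
Stapler    | Toys     
Keyboard   | Furniture
Desk       | Apparel  


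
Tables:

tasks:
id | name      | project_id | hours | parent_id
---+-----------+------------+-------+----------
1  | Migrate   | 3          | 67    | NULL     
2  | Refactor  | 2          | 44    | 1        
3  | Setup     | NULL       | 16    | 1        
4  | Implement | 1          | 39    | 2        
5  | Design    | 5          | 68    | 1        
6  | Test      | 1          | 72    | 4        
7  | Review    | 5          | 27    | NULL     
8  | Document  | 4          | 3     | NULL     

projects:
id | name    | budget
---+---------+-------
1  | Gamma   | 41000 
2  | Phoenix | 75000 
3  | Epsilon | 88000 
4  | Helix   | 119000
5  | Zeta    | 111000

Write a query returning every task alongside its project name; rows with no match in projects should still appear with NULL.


LEFT JOIN keeps every row from tasks (the left table); where project_id has no match in projects, the project columns become NULL. Walk through each task:
  - task 1 (Migrate): project_id=3 -> matches Epsilon
  - task 2 (Refactor): project_id=2 -> matches Phoenix
  - task 3 (Setup): project_id=NULL, no match -> kept with NULL
  - task 4 (Implement): project_id=1 -> matches Gamma
  - task 5 (Design): project_id=5 -> matches Zeta
  - task 6 (Test): project_id=1 -> matches Gamma
  - task 7 (Review): project_id=5 -> matches Zeta
  - task 8 (Document): project_id=4 -> matches Helix
All 8 rows appear; 1 has NULL project.

SQL:
SELECT a.name, b.name AS project
FROM tasks a
LEFT JOIN projects b ON a.project_id = b.id

Result:
name      | project
----------+--------
Migrate   | Epsilon
Refactor  | Phoenix
Setup     | NULL   
Implement | Gamma  
Design    | Zeta   
Test      | Gamma  
Review    | Zeta   
Document  | Helix  


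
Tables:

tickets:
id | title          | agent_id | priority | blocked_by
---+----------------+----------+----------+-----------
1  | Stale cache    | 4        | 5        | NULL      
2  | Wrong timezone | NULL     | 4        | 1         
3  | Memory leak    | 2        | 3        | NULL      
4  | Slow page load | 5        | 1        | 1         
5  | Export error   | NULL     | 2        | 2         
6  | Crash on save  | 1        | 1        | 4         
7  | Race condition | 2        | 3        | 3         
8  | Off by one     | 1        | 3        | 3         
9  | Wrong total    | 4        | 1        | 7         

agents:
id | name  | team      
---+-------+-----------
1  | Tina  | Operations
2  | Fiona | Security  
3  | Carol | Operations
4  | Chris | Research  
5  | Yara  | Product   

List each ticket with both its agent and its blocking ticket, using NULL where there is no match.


Two LEFT JOINs from the same base table tickets: one to agents via agent_id, one to tickets itself via blocked_by. Both are LEFT so every ticket is preserved.
Match against agents:
  - ticket 1 (Stale cache): agent_id=4 -> matches Chris
  - ticket 2 (Wrong timezone): agent_id=NULL, no match -> kept with NULL
  - ticket 3 (Memory leak): agent_id=2 -> matches Fiona
  - ticket 4 (Slow page load): agent_id=5 -> matches Yara
  - ticket 5 (Export error): agent_id=NULL, no match -> kept with NULL
  - ticket 6 (Crash on save): agent_id=1 -> matches Tina
  - ticket 7 (Race condition): agent_id=2 -> matches Fiona
  - ticket 8 (Off by one): agent_id=1 -> matches Tina
  - ticket 9 (Wrong total): agent_id=4 -> matches Chris
Match against tickets (self):
  - ticket 1 (Stale cache): blocked_by=NULL -> NULL
  - ticket 2 (Wrong timezone): blocked_by=1 -> Stale cache
  - ticket 3 (Memory leak): blocked_by=NULL -> NULL
  - ticket 4 (Slow page load): blocked_by=1 -> Stale cache
  - ticket 5 (Export error): blocked_by=2 -> Wrong timezone
  - ticket 6 (Crash on save): blocked_by=4 -> Slow page load
  - ticket 7 (Race condition): blocked_by=3 -> Memory leak
  - ticket 8 (Off by one): blocked_by=3 -> Memory leak
  - ticket 9 (Wrong total): blocked_by=7 -> Race condition

SQL:
SELECT a.title, b.name AS agent, c.title AS blocked_by
FROM tickets a
LEFT JOIN agents b ON a.agent_id = b.id
LEFT JOIN tickets c ON a.blocked_by = c.id

Result:
title          | agent | blocked_by    
---------------+-------+---------------
Stale cache    | Chris | NULL          
Wrong timezone | NULL  | Stale cache   
Memory leak    | Fiona | NULL          
Slow page load | Yara  | Stale cache   
Export error   | NULL  | Wrong timezone
Crash on save  | Tina  | Slow page load
Race condition | Fiona | Memory leak   
Off by one     | Tina  | Memory leak   
Wrong total    | Chris | Race condition


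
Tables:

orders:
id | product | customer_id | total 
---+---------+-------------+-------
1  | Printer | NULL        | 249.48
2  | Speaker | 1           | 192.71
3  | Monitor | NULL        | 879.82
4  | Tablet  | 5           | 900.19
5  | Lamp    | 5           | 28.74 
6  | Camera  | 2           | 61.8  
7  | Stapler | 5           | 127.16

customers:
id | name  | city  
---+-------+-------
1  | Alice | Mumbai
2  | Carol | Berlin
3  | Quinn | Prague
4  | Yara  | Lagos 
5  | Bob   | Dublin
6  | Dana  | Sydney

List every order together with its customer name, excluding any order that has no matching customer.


INNER JOIN keeps only orders rows whose customer_id matches an id in customers. Walk through each order:
  - order 1 (Printer): customer_id=NULL, no match -> dropped
  - order 2 (Speaker): customer_id=1 -> matches Alice
  - order 3 (Monitor): customer_id=NULL, no match -> dropped
  - order 4 (Tablet): customer_id=5 -> matches Bob
  - order 5 (Lamp): customer_id=5 -> matches Bob
  - order 6 (Camera): customer_id=2 -> matches Carol
  - order 7 (Stapler): customer_id=5 -> matches Bob
So 2 of 7 rows are dropped.

SQL:
SELECT a.product, b.name AS customer
FROM orders a
INNER JOIN customers b ON a.customer_id = b.id

Result:
product | customer
--------+---------
Speaker | Alice   
Tablet  | Bob     
Lamp    | Bob     
Camera  | Carol   
Stapler | Bob     


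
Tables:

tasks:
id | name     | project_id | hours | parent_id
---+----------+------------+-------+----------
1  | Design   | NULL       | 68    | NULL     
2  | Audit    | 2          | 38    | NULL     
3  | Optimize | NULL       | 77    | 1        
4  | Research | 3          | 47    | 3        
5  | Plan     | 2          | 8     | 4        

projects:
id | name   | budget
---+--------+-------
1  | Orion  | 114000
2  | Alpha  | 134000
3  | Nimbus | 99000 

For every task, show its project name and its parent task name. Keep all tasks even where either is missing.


Two LEFT JOINs from the same base table tasks: one to projects via project_id, one to tasks itself via parent_id. Both are LEFT so every task is preserved.
Match against projects:
  - task 1 (Design): project_id=NULL, no match -> kept with NULL
  - task 2 (Audit): project_id=2 -> matches Alpha
  - task 3 (Optimize): project_id=NULL, no match -> kept with NULL
  - task 4 (Research): project_id=3 -> matches Nimbus
  - task 5 (Plan): project_id=2 -> matches Alpha
Match against tasks (self):
  - task 1 (Design): parent_id=NULL -> NULL
  - task 2 (Audit): parent_id=NULL -> NULL
  - task 3 (Optimize): parent_id=1 -> Design
  - task 4 (Research): parent_id=3 -> Optimize
  - task 5 (Plan): parent_id=4 -> Research

SQL:
SELECT a.name, b.name AS project, c.name AS parent
FROM tasks a
LEFT JOIN projects b ON a.project_id = b.id
LEFT JOIN tasks c ON a.parent_id = c.id

Result:
name     | project | parent  
---------+---------+---------
Design   | NULL    | NULL    
Audit    | Alpha   | NULL    
Optimize | NULL    | Design  
Research | Nimbus  | Optimize
Plan     | Alpha   | Research


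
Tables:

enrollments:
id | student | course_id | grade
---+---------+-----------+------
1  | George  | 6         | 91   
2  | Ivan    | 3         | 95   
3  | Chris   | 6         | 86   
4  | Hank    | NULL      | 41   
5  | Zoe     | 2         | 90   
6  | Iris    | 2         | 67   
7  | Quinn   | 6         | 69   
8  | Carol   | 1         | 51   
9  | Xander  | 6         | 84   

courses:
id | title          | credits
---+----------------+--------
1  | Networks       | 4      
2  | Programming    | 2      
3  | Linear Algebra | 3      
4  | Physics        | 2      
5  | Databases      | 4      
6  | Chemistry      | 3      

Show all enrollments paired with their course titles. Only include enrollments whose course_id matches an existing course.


INNER JOIN keeps only enrollments rows whose course_id matches an id in courses. Walk through each enrollment:
  - enrollment 1 (George): course_id=6 -> matches Chemistry
  - enrollment 2 (Ivan): course_id=3 -> matches Linear Algebra
  - enrollment 3 (Chris): course_id=6 -> matches Chemistry
  - enrollment 4 (Hank): course_id=NULL, no match -> dropped
  - enrollment 5 (Zoe): course_id=2 -> matches Programming
  - enrollment 6 (Iris): course_id=2 -> matches Programming
  - enrollment 7 (Quinn): course_id=6 -> matches Chemistry
  - enrollment 8 (Carol): course_id=1 -> matches Networks
  - enrollment 9 (Xander): course_id=6 -> matches Chemistry
So 1 of 9 rows is dropped.

SQL:
SELECT a.student, b.title AS course
FROM enrollments a
INNER JOIN courses b ON a.course_id = b.id

Result:
student | course        
--------+---------------
George  | Chemistry     
Ivan    | Linear Algebra
Chris   | Chemistry     
Zoe     | Programming   
Iris    | Programming   
Quinn   | Chemistry     
Carol   | Networks      
Xander  | Chemistry     


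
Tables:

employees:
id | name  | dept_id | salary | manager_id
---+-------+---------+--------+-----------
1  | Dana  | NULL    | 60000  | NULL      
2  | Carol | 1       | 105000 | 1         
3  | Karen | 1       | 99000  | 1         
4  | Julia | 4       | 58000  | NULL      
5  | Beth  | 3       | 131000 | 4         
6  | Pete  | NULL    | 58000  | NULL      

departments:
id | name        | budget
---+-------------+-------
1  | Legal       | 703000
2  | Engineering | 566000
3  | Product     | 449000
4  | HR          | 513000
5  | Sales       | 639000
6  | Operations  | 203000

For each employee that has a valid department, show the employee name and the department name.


INNER JOIN keeps only employees rows whose dept_id matches an id in departments. Walk through each employee:
  - employee 1 (Dana): dept_id=NULL, no match -> dropped
  - employee 2 (Carol): dept_id=1 -> matches Legal
  - employee 3 (Karen): dept_id=1 -> matches Legal
  - employee 4 (Julia): dept_id=4 -> matches HR
  - employee 5 (Beth): dept_id=3 -> matches Product
  - employee 6 (Pete): dept_id=NULL, no match -> dropped
So 2 of 6 rows are dropped.

SQL:
SELECT a.name, b.name AS department
FROM employees a
INNER JOIN departments b ON a.dept_id = b.id

Result:
name  | department
------+-----------
Carol | Legal     
Karen | Legal     
Julia | HR        
Beth  | Product   


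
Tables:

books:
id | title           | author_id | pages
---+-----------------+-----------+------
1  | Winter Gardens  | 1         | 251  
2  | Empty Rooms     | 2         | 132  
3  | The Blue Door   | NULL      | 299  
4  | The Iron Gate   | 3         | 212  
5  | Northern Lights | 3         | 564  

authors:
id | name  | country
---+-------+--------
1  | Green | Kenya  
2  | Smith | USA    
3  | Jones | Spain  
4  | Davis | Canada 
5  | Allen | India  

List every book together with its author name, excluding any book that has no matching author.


INNER JOIN keeps only books rows whose author_id matches an id in authors. Walk through each book:
  - book 1 (Winter Gardens): author_id=1 -> matches Green
  - book 2 (Empty Rooms): author_id=2 -> matches Smith
  - book 3 (The Blue Door): author_id=NULL, no match -> dropped
  - book 4 (The Iron Gate): author_id=3 -> matches Jones
  - book 5 (Northern Lights): author_id=3 -> matches Jones
So 1 of 5 rows is dropped.

SQL:
SELECT a.title, b.name AS author
FROM books a
INNER JOIN authors b ON a.author_id = b.id

Result:
title           | author
----------------+-------
Winter Gardens  | Green 
Empty Rooms     | Smith 
The Iron Gate   | Jones 
Northern Lights | Jones 


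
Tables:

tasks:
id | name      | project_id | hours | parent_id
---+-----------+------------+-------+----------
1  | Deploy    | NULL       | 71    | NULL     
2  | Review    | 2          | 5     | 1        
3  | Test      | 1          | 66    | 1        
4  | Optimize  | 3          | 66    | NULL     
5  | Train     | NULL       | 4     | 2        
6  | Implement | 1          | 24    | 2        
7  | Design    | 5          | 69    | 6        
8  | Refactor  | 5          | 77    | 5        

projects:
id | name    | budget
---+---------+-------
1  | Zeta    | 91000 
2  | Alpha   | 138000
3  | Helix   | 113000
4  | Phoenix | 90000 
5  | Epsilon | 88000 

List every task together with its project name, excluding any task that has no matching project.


INNER JOIN keeps only tasks rows whose project_id matches an id in projects. Walk through each task:
  - task 1 (Deploy): project_id=NULL, no match -> dropped
  - task 2 (Review): project_id=2 -> matches Alpha
  - task 3 (Test): project_id=1 -> matches Zeta
  - task 4 (Optimize): project_id=3 -> matches Helix
  - task 5 (Train): project_id=NULL, no match -> dropped
  - task 6 (Implement): project_id=1 -> matches Zeta
  - task 7 (Design): project_id=5 -> matches Epsilon
  - task 8 (Refactor): project_id=5 -> matches Epsilon
So 2 of 8 rows are dropped.

SQL:
SELECT a.name, b.name AS project
FROM tasks a
INNER JOIN projects b ON a.project_id = b.id

Result:
name      | project
----------+--------
Review    | Alpha  
Test      | Zeta   
Optimize  | Helix  
Implement | Zeta   
Design    | Epsilon
Refactor  | Epsilon


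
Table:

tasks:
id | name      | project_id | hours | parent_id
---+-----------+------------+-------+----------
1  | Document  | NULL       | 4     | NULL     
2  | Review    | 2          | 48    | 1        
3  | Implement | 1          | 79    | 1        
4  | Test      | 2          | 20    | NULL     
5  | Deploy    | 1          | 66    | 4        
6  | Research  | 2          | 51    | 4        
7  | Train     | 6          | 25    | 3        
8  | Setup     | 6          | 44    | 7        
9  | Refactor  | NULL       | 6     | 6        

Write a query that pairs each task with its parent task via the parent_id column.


This is a self-join: tasks is joined to a second copy of itself, matching each row's parent_id to another row's id. Use LEFT JOIN so rows with parent_id=NULL are kept.
  - task 1 (Document): parent_id=NULL -> NULL
  - task 2 (Review): parent_id=1 -> Document
  - task 3 (Implement): parent_id=1 -> Document
  - task 4 (Test): parent_id=NULL -> NULL
  - task 5 (Deploy): parent_id=4 -> Test
  - task 6 (Research): parent_id=4 -> Test
  - task 7 (Train): parent_id=3 -> Implement
  - task 8 (Setup): parent_id=7 -> Train
  - task 9 (Refactor): parent_id=6 -> Research

SQL:
SELECT a.name AS item, b.name AS parent
FROM tasks a
LEFT JOIN tasks b ON a.parent_id = b.id

Result:
item      | parent   
----------+----------
Document  | NULL     
Review    | Document 
Implement | Document 
Test      | NULL     
Deploy    | Test     
Research  | Test     
Train     | Implement
Setup     | Train    
Refactor  | Research 


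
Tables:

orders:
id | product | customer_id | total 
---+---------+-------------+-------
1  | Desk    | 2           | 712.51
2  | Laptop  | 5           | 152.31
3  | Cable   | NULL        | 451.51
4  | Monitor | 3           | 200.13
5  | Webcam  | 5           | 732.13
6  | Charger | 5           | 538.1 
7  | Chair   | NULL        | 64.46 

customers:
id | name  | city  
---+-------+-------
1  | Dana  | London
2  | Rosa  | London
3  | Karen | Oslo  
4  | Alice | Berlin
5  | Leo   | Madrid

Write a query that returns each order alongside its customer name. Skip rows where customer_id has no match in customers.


INNER JOIN keeps only orders rows whose customer_id matches an id in customers. Walk through each order:
  - order 1 (Desk): customer_id=2 -> matches Rosa
  - order 2 (Laptop): customer_id=5 -> matches Leo
  - order 3 (Cable): customer_id=NULL, no match -> dropped
  - order 4 (Monitor): customer_id=3 -> matches Karen
  - order 5 (Webcam): customer_id=5 -> matches Leo
  - order 6 (Charger): customer_id=5 -> matches Leo
  - order 7 (Chair): customer_id=NULL, no match -> dropped
So 2 of 7 rows are dropped.

SQL:
SELECT a.product, b.name AS customer
FROM orders a
INNER JOIN customers b ON a.customer_id = b.id

Result:
product | customer
--------+---------
Desk    | Rosa    
Laptop  | Leo     
Monitor | Karen   
Webcam  | Leo     
Charger | Leo     


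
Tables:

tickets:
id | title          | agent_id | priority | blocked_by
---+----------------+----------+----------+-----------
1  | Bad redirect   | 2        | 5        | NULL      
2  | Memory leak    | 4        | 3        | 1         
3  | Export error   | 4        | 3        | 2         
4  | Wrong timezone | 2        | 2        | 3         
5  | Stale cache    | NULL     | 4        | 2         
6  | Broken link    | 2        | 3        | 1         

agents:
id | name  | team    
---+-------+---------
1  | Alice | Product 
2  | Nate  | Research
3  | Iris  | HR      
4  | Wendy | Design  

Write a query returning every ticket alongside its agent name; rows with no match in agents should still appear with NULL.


LEFT JOIN keeps every row from tickets (the left table); where agent_id has no match in agents, the agent columns become NULL. Walk through each ticket:
  - ticket 1 (Bad redirect): agent_id=2 -> matches Nate
  - ticket 2 (Memory leak): agent_id=4 -> matches Wendy
  - ticket 3 (Export error): agent_id=4 -> matches Wendy
  - ticket 4 (Wrong timezone): agent_id=2 -> matches Nate
  - ticket 5 (Stale cache): agent_id=NULL, no match -> kept with NULL
  - ticket 6 (Broken link): agent_id=2 -> matches Nate
All 6 rows appear; 1 has NULL agent.

SQL:
SELECT a.title, b.name AS agent
FROM tickets a
LEFT JOIN agents b ON a.agent_id = b.id

Result:
title          | agent
---------------+------
Bad redirect   | Nate 
Memory leak    | Wendy
Export error   | Wendy
Wrong timezone | Nate 
Stale cache    | NULL 
Broken link    | Nate 


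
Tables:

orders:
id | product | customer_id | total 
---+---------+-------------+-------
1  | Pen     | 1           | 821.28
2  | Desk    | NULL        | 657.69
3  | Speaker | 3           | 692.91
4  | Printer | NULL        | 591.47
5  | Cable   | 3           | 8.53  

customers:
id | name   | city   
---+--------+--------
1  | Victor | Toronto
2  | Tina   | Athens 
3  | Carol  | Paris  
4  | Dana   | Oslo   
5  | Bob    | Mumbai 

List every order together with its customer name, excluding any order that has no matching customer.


INNER JOIN keeps only orders rows whose customer_id matches an id in customers. Walk through each order:
  - order 1 (Pen): customer_id=1 -> matches Victor
  - order 2 (Desk): customer_id=NULL, no match -> dropped
  - order 3 (Speaker): customer_id=3 -> matches Carol
  - order 4 (Printer): customer_id=NULL, no match -> dropped
  - order 5 (Cable): customer_id=3 -> matches Carol
So 2 of 5 rows are dropped.

SQL:
SELECT a.product, b.name AS customer
FROM orders a
INNER JOIN customers b ON a.customer_id = b.id

Result:
product | customer
--------+---------
Pen     | Victor  
Speaker | Carol   
Cable   | Carol   


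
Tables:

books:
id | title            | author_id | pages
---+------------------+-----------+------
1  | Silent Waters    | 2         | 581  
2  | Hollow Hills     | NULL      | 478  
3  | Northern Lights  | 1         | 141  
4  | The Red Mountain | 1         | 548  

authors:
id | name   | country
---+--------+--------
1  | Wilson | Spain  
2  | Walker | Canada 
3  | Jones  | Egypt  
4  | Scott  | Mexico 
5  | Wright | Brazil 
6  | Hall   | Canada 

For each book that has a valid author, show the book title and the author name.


INNER JOIN keeps only books rows whose author_id matches an id in authors. Walk through each book:
  - book 1 (Silent Waters): author_id=2 -> matches Walker
  - book 2 (Hollow Hills): author_id=NULL, no match -> dropped
  - book 3 (Northern Lights): author_id=1 -> matches Wilson
  - book 4 (The Red Mountain): author_id=1 -> matches Wilson
So 1 of 4 rows is dropped.

SQL:
SELECT a.title, b.name AS author
FROM books a
INNER JOIN authors b ON a.author_id = b.id

Result:
title            | author
-----------------+-------
Silent Waters    | Walker
Northern Lights  | Wilson
The Red Mountain | Wilson


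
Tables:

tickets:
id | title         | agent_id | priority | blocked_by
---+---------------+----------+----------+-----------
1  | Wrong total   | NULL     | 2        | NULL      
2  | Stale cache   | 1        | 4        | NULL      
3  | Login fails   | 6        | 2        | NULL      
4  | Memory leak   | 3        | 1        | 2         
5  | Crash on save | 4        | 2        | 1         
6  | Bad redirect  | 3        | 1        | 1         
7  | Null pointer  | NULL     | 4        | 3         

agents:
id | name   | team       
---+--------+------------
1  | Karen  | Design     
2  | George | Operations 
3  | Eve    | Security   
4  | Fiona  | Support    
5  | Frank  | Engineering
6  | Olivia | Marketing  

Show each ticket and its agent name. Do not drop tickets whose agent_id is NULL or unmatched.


LEFT JOIN keeps every row from tickets (the left table); where agent_id has no match in agents, the agent columns become NULL. Walk through each ticket:
  - ticket 1 (Wrong total): agent_id=NULL, no match -> kept with NULL
  - ticket 2 (Stale cache): agent_id=1 -> matches Karen
  - ticket 3 (Login fails): agent_id=6 -> matches Olivia
  - ticket 4 (Memory leak): agent_id=3 -> matches Eve
  - ticket 5 (Crash on save): agent_id=4 -> matches Fiona
  - ticket 6 (Bad redirect): agent_id=3 -> matches Eve
  - ticket 7 (Null pointer): agent_id=NULL, no match -> kept with NULL
All 7 rows appear; 2 have NULL agent.

SQL:
SELECT a.title, b.name AS agent
FROM tickets a
LEFT JOIN agents b ON a.agent_id = b.id

Result:
title         | agent 
--------------+-------
Wrong total   | NULL  
Stale cache   | Karen 
Login fails   | Olivia
Memory leak   | Eve   
Crash on save | Fiona 
Bad redirect  | Eve   
Null pointer  | NULL  


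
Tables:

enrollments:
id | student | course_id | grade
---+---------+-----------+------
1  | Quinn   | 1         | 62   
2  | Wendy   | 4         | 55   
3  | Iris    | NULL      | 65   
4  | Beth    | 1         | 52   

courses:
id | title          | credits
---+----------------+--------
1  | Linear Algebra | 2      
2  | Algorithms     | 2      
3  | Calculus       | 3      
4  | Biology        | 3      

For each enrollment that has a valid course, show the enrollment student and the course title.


INNER JOIN keeps only enrollments rows whose course_id matches an id in courses. Walk through each enrollment:
  - enrollment 1 (Quinn): course_id=1 -> matches Linear Algebra
  - enrollment 2 (Wendy): course_id=4 -> matches Biology
  - enrollment 3 (Iris): course_id=NULL, no match -> dropped
  - enrollment 4 (Beth): course_id=1 -> matches Linear Algebra
So 1 of 4 rows is dropped.

SQL:
SELECT a.student, b.title AS course
FROM enrollments a
INNER JOIN courses b ON a.course_id = b.id

Result:
student | course        
--------+---------------
Quinn   | Linear Algebra
Wendy   | Biology       
Beth    | Linear Algebra


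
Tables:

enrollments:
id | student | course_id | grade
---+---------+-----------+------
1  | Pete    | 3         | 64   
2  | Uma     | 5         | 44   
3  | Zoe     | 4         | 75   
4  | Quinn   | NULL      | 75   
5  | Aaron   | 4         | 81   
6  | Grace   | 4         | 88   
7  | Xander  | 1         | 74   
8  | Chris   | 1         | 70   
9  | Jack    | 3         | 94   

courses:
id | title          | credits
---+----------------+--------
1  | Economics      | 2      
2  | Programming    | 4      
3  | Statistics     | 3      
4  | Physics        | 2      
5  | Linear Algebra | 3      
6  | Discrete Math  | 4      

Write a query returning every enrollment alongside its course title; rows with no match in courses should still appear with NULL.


LEFT JOIN keeps every row from enrollments (the left table); where course_id has no match in courses, the course columns become NULL. Walk through each enrollment:
  - enrollment 1 (Pete): course_id=3 -> matches Statistics
  - enrollment 2 (Uma): course_id=5 -> matches Linear Algebra
  - enrollment 3 (Zoe): course_id=4 -> matches Physics
  - enrollment 4 (Quinn): course_id=NULL, no match -> kept with NULL
  - enrollment 5 (Aaron): course_id=4 -> matches Physics
  - enrollment 6 (Grace): course_id=4 -> matches Physics
  - enrollment 7 (Xander): course_id=1 -> matches Economics
  - enrollment 8 (Chris): course_id=1 -> matches Economics
  - enrollment 9 (Jack): course_id=3 -> matches Statistics
All 9 rows appear; 1 has NULL course.

SQL:
SELECT a.student, b.title AS course
FROM enrollments a
LEFT JOIN courses b ON a.course_id = b.id

Result:
student | course        
--------+---------------
Pete    | Statistics    
Uma     | Linear Algebra
Zoe     | Physics       
Quinn   | NULL          
Aaron   | Physics       
Grace   | Physics       
Xander  | Economics     
Chris   | Economics     
Jack    | Statistics    


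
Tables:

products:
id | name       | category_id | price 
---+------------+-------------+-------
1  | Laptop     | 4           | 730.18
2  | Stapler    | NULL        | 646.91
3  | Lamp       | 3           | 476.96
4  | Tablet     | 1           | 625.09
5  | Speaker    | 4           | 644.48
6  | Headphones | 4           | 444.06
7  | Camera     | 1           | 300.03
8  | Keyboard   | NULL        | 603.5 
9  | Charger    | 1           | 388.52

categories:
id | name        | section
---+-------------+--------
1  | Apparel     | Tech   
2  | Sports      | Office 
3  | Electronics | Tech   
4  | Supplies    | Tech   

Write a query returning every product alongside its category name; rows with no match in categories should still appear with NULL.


LEFT JOIN keeps every row from products (the left table); where category_id has no match in categories, the category columns become NULL. Walk through each product:
  - product 1 (Laptop): category_id=4 -> matches Supplies
  - product 2 (Stapler): category_id=NULL, no match -> kept with NULL
  - product 3 (Lamp): category_id=3 -> matches Electronics
  - product 4 (Tablet): category_id=1 -> matches Apparel
  - product 5 (Speaker): category_id=4 -> matches Supplies
  - product 6 (Headphones): category_id=4 -> matches Supplies
  - product 7 (Camera): category_id=1 -> matches Apparel
  - product 8 (Keyboard): category_id=NULL, no match -> kept with NULL
  - product 9 (Charger): category_id=1 -> matches Apparel
All 9 rows appear; 2 have NULL category.

SQL:
SELECT a.name, b.name AS category
FROM products a
LEFT JOIN categories b ON a.category_id = b.id

Result:
name       | category   
-----------+------------
Laptop     | Supplies   
Stapler    | NULL       
Lamp       | Electronics
Tablet     | Apparel    
Speaker    | Supplies   
Headphones | Supplies   
Camera     | Apparel    
Keyboard   | NULL       
Charger    | Apparel    


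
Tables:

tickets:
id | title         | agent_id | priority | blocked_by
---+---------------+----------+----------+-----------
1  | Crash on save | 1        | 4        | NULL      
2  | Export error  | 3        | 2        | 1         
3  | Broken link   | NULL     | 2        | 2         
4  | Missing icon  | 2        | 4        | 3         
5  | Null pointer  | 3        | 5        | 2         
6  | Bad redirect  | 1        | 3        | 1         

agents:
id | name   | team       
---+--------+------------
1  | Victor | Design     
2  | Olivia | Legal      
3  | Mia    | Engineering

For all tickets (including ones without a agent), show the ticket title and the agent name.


LEFT JOIN keeps every row from tickets (the left table); where agent_id has no match in agents, the agent columns become NULL. Walk through each ticket:
  - ticket 1 (Crash on save): agent_id=1 -> matches Victor
  - ticket 2 (Export error): agent_id=3 -> matches Mia
  - ticket 3 (Broken link): agent_id=NULL, no match -> kept with NULL
  - ticket 4 (Missing icon): agent_id=2 -> matches Olivia
  - ticket 5 (Null pointer): agent_id=3 -> matches Mia
  - ticket 6 (Bad redirect): agent_id=1 -> matches Victor
All 6 rows appear; 1 has NULL agent.

SQL:
SELECT a.title, b.name AS agent
FROM tickets a
LEFT JOIN agents b ON a.agent_id = b.id

Result:
title         | agent 
--------------+-------
Crash on save | Victor
Export error  | Mia   
Broken link   | NULL  
Missing icon  | Olivia
Null pointer  | Mia   
Bad redirect  | Victor


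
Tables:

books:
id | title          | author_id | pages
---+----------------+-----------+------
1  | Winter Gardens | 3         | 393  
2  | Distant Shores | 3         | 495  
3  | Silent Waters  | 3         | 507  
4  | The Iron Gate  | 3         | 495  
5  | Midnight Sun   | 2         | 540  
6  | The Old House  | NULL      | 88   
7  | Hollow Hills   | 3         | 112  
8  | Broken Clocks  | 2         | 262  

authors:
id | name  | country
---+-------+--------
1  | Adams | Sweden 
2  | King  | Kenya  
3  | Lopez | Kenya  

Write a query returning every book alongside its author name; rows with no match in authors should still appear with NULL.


LEFT JOIN keeps every row from books (the left table); where author_id has no match in authors, the author columns become NULL. Walk through each book:
  - book 1 (Winter Gardens): author_id=3 -> matches Lopez
  - book 2 (Distant Shores): author_id=3 -> matches Lopez
  - book 3 (Silent Waters): author_id=3 -> matches Lopez
  - book 4 (The Iron Gate): author_id=3 -> matches Lopez
  - book 5 (Midnight Sun): author_id=2 -> matches King
  - book 6 (The Old House): author_id=NULL, no match -> kept with NULL
  - book 7 (Hollow Hills): author_id=3 -> matches Lopez
  - book 8 (Broken Clocks): author_id=2 -> matches King
All 8 rows appear; 1 has NULL author.

SQL:
SELECT a.title, b.name AS author
FROM books a
LEFT JOIN authors b ON a.author_id = b.id

Result:
title          | author
---------------+-------
Winter Gardens | Lopez 
Distant Shores | Lopez 
Silent Waters  | Lopez 
The Iron Gate  | Lopez 
Midnight Sun   | King  
The Old House  | NULL  
Hollow Hills   | Lopez 
Broken Clocks  | King  


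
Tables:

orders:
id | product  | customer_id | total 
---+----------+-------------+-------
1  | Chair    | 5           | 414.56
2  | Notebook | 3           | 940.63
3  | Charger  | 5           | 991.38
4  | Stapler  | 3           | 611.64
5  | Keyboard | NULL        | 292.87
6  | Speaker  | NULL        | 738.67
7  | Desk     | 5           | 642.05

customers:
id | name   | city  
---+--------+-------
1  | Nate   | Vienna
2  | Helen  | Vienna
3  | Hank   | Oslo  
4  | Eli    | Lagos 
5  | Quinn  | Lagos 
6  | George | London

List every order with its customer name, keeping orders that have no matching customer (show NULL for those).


LEFT JOIN keeps every row from orders (the left table); where customer_id has no match in customers, the customer columns become NULL. Walk through each order:
  - order 1 (Chair): customer_id=5 -> matches Quinn
  - order 2 (Notebook): customer_id=3 -> matches Hank
  - order 3 (Charger): customer_id=5 -> matches Quinn
  - order 4 (Stapler): customer_id=3 -> matches Hank
  - order 5 (Keyboard): customer_id=NULL, no match -> kept with NULL
  - order 6 (Speaker): customer_id=NULL, no match -> kept with NULL
  - order 7 (Desk): customer_id=5 -> matches Quinn
All 7 rows appear; 2 have NULL customer.

SQL:
SELECT a.product, b.name AS customer
FROM orders a
LEFT JOIN customers b ON a.customer_id = b.id

Result:
product  | customer
---------+---------
Chair    | Quinn   
Notebook | Hank    
Charger  | Quinn   
Stapler  | Hank    
Keyboard | NULL    
Speaker  | NULL    
Desk     | Quinn   


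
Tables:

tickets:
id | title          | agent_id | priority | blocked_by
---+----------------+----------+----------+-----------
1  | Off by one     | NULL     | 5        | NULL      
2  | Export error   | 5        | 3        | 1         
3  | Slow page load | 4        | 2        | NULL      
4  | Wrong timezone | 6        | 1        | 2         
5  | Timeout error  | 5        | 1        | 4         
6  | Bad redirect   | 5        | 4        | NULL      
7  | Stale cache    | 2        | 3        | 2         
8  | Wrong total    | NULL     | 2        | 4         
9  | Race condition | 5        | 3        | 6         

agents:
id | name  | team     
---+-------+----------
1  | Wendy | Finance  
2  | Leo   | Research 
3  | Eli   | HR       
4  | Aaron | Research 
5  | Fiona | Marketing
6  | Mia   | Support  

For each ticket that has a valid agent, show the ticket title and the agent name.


INNER JOIN keeps only tickets rows whose agent_id matches an id in agents. Walk through each ticket:
  - ticket 1 (Off by one): agent_id=NULL, no match -> dropped
  - ticket 2 (Export error): agent_id=5 -> matches Fiona
  - ticket 3 (Slow page load): agent_id=4 -> matches Aaron
  - ticket 4 (Wrong timezone): agent_id=6 -> matches Mia
  - ticket 5 (Timeout error): agent_id=5 -> matches Fiona
  - ticket 6 (Bad redirect): agent_id=5 -> matches Fiona
  - ticket 7 (Stale cache): agent_id=2 -> matches Leo
  - ticket 8 (Wrong total): agent_id=NULL, no match -> dropped
  - ticket 9 (Race condition): agent_id=5 -> matches Fiona
So 2 of 9 rows are dropped.

SQL:
SELECT a.title, b.name AS agent
FROM tickets a
INNER JOIN agents b ON a.agent_id = b.id

Result:
title          | agent
---------------+------
Export error   | Fiona
Slow page load | Aaron
Wrong timezone | Mia  
Timeout error  | Fiona
Bad redirect   | Fiona
Stale cache    | Leo  
Race condition | Fiona


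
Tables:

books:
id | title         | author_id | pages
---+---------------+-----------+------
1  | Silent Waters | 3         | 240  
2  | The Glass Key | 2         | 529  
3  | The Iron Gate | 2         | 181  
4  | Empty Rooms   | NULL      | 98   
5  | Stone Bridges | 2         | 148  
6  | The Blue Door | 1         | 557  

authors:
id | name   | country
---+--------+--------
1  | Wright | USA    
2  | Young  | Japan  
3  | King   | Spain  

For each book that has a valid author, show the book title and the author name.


INNER JOIN keeps only books rows whose author_id matches an id in authors. Walk through each book:
  - book 1 (Silent Waters): author_id=3 -> matches King
  - book 2 (The Glass Key): author_id=2 -> matches Young
  - book 3 (The Iron Gate): author_id=2 -> matches Young
  - book 4 (Empty Rooms): author_id=NULL, no match -> dropped
  - book 5 (Stone Bridges): author_id=2 -> matches Young
  - book 6 (The Blue Door): author_id=1 -> matches Wright
So 1 of 6 rows is dropped.

SQL:
SELECT a.title, b.name AS author
FROM books a
INNER JOIN authors b ON a.author_id = b.id

Result:
title         | author
--------------+-------
Silent Waters | King  
The Glass Key | Young 
The Iron Gate | Young 
Stone Bridges | Young 
The Blue Door | Wright
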